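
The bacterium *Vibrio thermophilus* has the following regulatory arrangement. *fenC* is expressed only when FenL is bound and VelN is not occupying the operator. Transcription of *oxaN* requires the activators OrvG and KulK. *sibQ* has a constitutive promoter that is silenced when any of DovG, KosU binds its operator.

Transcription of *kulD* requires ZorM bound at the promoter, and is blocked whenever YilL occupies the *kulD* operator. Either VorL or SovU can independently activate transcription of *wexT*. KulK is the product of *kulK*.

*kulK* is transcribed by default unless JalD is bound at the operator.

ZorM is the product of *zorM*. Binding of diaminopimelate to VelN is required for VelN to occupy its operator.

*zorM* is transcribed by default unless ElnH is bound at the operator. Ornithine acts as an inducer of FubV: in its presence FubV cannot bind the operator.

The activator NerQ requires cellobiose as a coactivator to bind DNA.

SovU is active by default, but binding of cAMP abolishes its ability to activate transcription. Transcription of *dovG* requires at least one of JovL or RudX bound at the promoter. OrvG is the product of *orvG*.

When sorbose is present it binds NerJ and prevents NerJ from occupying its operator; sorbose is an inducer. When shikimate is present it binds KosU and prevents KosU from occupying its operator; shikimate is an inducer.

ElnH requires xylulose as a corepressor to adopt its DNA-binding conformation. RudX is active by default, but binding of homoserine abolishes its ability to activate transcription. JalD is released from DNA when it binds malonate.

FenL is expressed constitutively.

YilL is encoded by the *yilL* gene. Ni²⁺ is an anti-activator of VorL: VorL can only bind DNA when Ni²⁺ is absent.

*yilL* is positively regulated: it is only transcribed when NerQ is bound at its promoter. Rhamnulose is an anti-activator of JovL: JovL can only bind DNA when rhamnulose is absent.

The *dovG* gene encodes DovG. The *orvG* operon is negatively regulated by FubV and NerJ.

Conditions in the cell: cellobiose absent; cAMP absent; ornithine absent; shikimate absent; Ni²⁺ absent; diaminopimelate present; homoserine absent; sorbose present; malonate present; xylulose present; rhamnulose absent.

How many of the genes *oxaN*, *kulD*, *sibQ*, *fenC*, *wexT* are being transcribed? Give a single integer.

1

Ornithine is absent, so FubV is active.
Sorbose is present, so NerJ is inactive.
With repressor FubV bound, *orvG* is not transcribed.
So OrvG is not produced.
Malonate is present, so JalD is inactive.
With no repressor bound, *kulK* is transcribed.
So KulK is produced and active.
Required activator OrvG is absent, so *oxaN* is not transcribed.
→ *oxaN* is OFF.
Xylulose is present, so ElnH is active.
With repressor ElnH bound, *zorM* is not transcribed.
So ZorM is not produced.
Cellobiose is absent, so NerQ is inactive.
Required activator NerQ is absent, so *yilL* is not transcribed.
So YilL is not produced.
Required activator ZorM is absent, so *kulD* is not transcribed.
→ *kulD* is OFF.
Rhamnulose is absent, so JovL is active.
Homoserine is absent, so RudX is active.
Activator JovL is present, so *dovG* is transcribed.
So DovG is produced and active.
Shikimate is absent, so KosU is active.
With repressor DovG bound, *sibQ* is not transcribed.
→ *sibQ* is OFF.
FenL is produced constitutively and is active.
Diaminopimelate is present, so VelN is active.
With repressor VelN bound, *fenC* is not transcribed.
→ *fenC* is OFF.
Ni²⁺ is absent, so VorL is active.
cAMP is absent, so SovU is active.
Activator VorL is present, so *wexT* is transcribed.
→ *wexT* is ON.
1 of the 5 genes is transcribed.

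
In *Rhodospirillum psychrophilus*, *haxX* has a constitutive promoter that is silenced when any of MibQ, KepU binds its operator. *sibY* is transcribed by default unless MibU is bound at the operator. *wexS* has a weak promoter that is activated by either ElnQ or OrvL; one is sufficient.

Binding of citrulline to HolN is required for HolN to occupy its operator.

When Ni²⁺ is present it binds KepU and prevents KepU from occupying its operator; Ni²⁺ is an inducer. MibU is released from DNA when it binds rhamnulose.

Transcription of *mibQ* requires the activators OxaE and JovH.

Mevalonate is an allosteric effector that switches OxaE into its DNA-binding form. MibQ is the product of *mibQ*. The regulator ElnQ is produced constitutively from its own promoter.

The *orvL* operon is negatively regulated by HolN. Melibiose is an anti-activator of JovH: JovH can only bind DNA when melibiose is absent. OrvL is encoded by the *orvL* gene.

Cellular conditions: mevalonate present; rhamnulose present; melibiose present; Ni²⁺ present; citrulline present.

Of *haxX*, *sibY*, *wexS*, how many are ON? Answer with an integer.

3

Mevalonate is present, so OxaE is active.
Melibiose is present, so JovH is inactive.
Required activator JovH is absent, so *mibQ* is not transcribed.
So MibQ is not produced.
Ni²⁺ is present, so KepU is inactive.
With no repressor bound, *haxX* is transcribed.
→ *haxX* is ON.
Rhamnulose is present, so MibU is inactive.
With no repressor bound, *sibY* is transcribed.
→ *sibY* is ON.
ElnQ is produced constitutively and is active.
Citrulline is present, so HolN is active.
With repressor HolN bound, *orvL* is not transcribed.
So OrvL is not produced.
Activator ElnQ is present, so *wexS* is transcribed.
→ *wexS* is ON.
3 of the 3 genes are transcribed.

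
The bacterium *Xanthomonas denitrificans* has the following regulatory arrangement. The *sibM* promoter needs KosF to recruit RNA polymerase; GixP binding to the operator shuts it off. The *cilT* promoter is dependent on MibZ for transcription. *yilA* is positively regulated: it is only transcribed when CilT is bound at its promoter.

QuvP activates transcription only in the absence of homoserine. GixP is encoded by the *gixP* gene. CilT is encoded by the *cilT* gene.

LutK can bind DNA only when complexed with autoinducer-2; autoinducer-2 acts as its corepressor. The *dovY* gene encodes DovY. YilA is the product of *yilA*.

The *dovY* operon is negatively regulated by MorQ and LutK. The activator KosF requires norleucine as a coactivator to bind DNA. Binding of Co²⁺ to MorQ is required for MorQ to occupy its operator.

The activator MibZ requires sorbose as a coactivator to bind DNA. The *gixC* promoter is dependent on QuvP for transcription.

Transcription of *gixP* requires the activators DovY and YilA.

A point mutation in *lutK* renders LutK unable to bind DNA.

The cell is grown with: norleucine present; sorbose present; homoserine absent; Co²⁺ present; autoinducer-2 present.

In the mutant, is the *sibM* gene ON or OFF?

ON

Norleucine is present, so KosF is active.
Co²⁺ is present, so MorQ is active.
LutK is non-functional in this strain, so it has no effect.
With repressor MorQ bound, *dovY* is not transcribed.
So DovY is not produced.
Sorbose is present, so MibZ is active.
No repressor is bound and MibZ is active, so *cilT* is transcribed.
So CilT is produced and active.
No repressor is bound and CilT is active, so *yilA* is transcribed.
So YilA is produced and active.
Required activator DovY is absent, so *gixP* is not transcribed.
So GixP is not produced.
No repressor is bound and KosF is active, so *sibM* is transcribed.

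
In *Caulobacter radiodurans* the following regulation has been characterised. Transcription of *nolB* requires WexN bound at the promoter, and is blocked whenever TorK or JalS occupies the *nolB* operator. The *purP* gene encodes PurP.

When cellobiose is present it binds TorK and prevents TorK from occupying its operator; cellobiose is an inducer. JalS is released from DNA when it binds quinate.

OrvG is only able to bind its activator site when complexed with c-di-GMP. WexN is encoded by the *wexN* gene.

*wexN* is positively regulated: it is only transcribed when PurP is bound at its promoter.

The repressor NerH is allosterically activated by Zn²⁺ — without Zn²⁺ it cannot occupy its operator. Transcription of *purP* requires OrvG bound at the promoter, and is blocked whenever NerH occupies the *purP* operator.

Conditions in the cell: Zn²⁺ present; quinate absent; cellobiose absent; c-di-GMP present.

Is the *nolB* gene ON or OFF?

OFF

Cellobiose is absent, so TorK is active.
c-di-GMP is present, so OrvG is active.
Zn²⁺ is present, so NerH is active.
With repressor NerH bound, *purP* is not transcribed.
So PurP is not produced.
Required activator PurP is absent, so *wexN* is not transcribed.
So WexN is not produced.
Quinate is absent, so JalS is active.
With repressor TorK bound, *nolB* is not transcribed.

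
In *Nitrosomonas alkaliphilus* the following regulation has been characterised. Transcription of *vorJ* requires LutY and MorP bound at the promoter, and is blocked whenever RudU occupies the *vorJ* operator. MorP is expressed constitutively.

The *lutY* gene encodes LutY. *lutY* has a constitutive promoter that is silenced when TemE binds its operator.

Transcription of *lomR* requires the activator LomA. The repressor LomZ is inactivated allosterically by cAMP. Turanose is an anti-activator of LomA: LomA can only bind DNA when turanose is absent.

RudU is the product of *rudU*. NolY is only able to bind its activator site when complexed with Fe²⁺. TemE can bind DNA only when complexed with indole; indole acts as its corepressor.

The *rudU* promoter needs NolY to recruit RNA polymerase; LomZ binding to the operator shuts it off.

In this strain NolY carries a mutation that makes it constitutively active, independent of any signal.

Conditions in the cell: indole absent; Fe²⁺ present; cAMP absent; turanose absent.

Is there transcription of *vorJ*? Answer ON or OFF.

ON

cAMP is absent, so LomZ is active.
NolY is constitutively active in this strain.
With repressor LomZ bound, *rudU* is not transcribed.
So RudU is not produced.
Indole is absent, so TemE is inactive.
With no repressor bound, *lutY* is transcribed.
So LutY is produced and active.
MorP is produced constitutively and is active.
No repressor is bound and LutY and MorP are active, so *vorJ* is transcribed.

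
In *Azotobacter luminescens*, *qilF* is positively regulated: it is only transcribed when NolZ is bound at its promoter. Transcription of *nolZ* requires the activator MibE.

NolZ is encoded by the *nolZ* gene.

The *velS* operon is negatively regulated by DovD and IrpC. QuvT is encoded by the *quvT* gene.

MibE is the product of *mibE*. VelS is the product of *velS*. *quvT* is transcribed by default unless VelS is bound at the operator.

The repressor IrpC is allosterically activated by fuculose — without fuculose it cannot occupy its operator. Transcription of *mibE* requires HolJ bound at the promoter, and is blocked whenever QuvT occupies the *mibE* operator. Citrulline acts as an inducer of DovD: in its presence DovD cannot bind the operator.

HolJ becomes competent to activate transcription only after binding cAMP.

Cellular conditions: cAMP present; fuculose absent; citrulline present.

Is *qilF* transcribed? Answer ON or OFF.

Citrulline is present, so DovD is inactive.
Fuculose is absent, so IrpC is inactive.
With no repressor bound, *velS* is transcribed.
So VelS is produced and active.
With repressor VelS bound, *quvT* is not transcribed.
So QuvT is not produced.
cAMP is present, so HolJ is active.
No repressor is bound and HolJ is active, so *mibE* is transcribed.
So MibE is produced and active.
No repressor is bound and MibE is active, so *nolZ* is transcribed.
So NolZ is produced and active.
No repressor is bound and NolZ is active, so *qilF* is transcribed.

ON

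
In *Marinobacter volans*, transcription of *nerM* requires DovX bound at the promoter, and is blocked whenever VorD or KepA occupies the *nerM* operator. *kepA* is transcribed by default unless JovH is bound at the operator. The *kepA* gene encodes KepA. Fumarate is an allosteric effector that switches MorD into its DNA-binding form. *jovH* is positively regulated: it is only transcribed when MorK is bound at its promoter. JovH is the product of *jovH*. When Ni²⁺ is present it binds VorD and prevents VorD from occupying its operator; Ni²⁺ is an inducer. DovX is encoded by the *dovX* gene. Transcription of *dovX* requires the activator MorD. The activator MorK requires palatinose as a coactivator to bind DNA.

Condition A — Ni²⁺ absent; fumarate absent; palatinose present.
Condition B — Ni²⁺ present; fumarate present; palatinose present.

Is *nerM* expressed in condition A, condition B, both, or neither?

Condition A:
Ni²⁺ is absent, so VorD is active.
Fumarate is absent, so MorD is inactive.
Required activator MorD is absent, so *dovX* is not transcribed.
So DovX is not produced.
Palatinose is present, so MorK is active.
No repressor is bound and MorK is active, so *jovH* is transcribed.
So JovH is produced and active.
With repressor JovH bound, *kepA* is not transcribed.
So KepA is not produced.
With repressor VorD bound, *nerM* is not transcribed.
→ *nerM* is OFF in A.
Condition B:
Ni²⁺ is present, so VorD is inactive.
Fumarate is present, so MorD is active.
No repressor is bound and MorD is active, so *dovX* is transcribed.
So DovX is produced and active.
Palatinose is present, so MorK is active.
No repressor is bound and MorK is active, so *jovH* is transcribed.
So JovH is produced and active.
With repressor JovH bound, *kepA* is not transcribed.
So KepA is not produced.
No repressor is bound and DovX is active, so *nerM* is transcribed.
→ *nerM* is ON in B.

B only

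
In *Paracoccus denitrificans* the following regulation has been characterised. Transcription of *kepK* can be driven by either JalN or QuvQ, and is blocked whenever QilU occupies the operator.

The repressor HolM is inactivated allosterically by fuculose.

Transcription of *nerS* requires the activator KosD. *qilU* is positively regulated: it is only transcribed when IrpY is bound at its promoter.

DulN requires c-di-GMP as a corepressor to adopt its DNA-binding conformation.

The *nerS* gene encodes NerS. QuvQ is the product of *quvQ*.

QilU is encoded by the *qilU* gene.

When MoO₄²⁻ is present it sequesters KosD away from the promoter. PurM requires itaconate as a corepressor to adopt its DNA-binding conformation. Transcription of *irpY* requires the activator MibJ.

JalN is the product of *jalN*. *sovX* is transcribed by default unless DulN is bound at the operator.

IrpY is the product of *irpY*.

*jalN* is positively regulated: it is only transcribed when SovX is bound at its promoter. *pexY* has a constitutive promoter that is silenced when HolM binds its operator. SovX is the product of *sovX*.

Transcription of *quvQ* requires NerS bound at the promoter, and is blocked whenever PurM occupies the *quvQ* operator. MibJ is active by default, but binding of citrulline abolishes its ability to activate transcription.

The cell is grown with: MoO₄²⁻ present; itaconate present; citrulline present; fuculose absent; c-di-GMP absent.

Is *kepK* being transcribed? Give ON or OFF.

Citrulline is present, so MibJ is inactive.
Required activator MibJ is absent, so *irpY* is not transcribed.
So IrpY is not produced.
Required activator IrpY is absent, so *qilU* is not transcribed.
So QilU is not produced.
c-di-GMP is absent, so DulN is inactive.
With no repressor bound, *sovX* is transcribed.
So SovX is produced and active.
No repressor is bound and SovX is active, so *jalN* is transcribed.
So JalN is produced and active.
MoO₄²⁻ is present, so KosD is inactive.
Required activator KosD is absent, so *nerS* is not transcribed.
So NerS is not produced.
Itaconate is present, so PurM is active.
With repressor PurM bound, *quvQ* is not transcribed.
So QuvQ is not produced.
Activator JalN is present, so *kepK* is transcribed.

ON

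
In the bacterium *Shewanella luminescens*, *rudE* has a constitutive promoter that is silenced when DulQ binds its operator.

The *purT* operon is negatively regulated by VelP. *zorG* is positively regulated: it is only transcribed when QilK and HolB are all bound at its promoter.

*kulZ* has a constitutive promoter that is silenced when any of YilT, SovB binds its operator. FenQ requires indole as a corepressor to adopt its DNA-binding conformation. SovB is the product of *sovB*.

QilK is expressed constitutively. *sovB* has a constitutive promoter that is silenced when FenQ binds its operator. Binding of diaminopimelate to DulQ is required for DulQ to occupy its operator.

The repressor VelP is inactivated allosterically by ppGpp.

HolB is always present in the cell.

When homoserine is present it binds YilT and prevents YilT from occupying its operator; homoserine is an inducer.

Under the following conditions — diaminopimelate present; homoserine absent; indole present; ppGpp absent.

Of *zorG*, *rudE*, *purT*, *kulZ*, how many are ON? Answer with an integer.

QilK is produced constitutively and is active.
HolB is produced constitutively and is active.
No repressor is bound and QilK and HolB are active, so *zorG* is transcribed.
→ *zorG* is ON.
Diaminopimelate is present, so DulQ is active.
With repressor DulQ bound, *rudE* is not transcribed.
→ *rudE* is OFF.
ppGpp is absent, so VelP is active.
With repressor VelP bound, *purT* is not transcribed.
→ *purT* is OFF.
Homoserine is absent, so YilT is active.
Indole is present, so FenQ is active.
With repressor FenQ bound, *sovB* is not transcribed.
So SovB is not produced.
With repressor YilT bound, *kulZ* is not transcribed.
→ *kulZ* is OFF.
1 of the 4 genes is transcribed.

1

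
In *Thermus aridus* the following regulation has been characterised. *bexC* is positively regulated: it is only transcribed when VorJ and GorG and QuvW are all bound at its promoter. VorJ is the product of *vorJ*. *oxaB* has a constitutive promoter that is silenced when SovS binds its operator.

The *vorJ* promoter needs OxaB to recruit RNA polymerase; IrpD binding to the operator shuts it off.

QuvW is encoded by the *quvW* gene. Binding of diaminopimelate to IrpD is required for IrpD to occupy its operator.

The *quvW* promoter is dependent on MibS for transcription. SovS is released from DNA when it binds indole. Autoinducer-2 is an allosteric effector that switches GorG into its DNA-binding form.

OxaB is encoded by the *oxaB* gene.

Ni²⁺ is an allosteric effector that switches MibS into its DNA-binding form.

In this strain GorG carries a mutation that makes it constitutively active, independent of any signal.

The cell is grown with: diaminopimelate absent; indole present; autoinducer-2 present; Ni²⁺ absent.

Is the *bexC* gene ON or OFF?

Diaminopimelate is absent, so IrpD is inactive.
Indole is present, so SovS is inactive.
With no repressor bound, *oxaB* is transcribed.
So OxaB is produced and active.
No repressor is bound and OxaB is active, so *vorJ* is transcribed.
So VorJ is produced and active.
GorG is constitutively active in this strain.
Ni²⁺ is absent, so MibS is inactive.
Required activator MibS is absent, so *quvW* is not transcribed.
So QuvW is not produced.
Required activator QuvW is absent, so *bexC* is not transcribed.

OFF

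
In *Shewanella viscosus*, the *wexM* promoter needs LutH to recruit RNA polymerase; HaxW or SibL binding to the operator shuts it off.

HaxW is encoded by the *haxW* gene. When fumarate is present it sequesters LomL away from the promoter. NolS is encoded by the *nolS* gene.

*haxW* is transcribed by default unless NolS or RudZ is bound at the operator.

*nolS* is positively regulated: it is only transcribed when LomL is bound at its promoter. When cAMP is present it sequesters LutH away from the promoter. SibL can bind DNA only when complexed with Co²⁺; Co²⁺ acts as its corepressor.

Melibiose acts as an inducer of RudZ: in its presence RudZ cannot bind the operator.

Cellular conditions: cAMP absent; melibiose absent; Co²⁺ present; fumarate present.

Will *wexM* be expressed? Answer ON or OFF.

OFF

Fumarate is present, so LomL is inactive.
Required activator LomL is absent, so *nolS* is not transcribed.
So NolS is not produced.
Melibiose is absent, so RudZ is active.
With repressor RudZ bound, *haxW* is not transcribed.
So HaxW is not produced.
Co²⁺ is present, so SibL is active.
cAMP is absent, so LutH is active.
With repressor SibL bound, *wexM* is not transcribed.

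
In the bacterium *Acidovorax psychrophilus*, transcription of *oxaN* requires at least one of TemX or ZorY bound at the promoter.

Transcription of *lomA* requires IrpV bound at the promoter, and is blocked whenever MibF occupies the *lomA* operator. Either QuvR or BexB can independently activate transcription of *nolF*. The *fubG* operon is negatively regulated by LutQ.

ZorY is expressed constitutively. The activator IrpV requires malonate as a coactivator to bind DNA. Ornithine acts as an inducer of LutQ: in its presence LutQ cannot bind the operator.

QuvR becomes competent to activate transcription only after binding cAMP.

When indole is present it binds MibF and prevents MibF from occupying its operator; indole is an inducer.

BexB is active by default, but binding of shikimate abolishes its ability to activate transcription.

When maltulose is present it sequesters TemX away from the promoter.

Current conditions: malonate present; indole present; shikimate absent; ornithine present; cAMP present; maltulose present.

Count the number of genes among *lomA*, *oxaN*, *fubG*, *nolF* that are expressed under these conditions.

4

Malonate is present, so IrpV is active.
Indole is present, so MibF is inactive.
No repressor is bound and IrpV is active, so *lomA* is transcribed.
→ *lomA* is ON.
Maltulose is present, so TemX is inactive.
ZorY is produced constitutively and is active.
Activator ZorY is present, so *oxaN* is transcribed.
→ *oxaN* is ON.
Ornithine is present, so LutQ is inactive.
With no repressor bound, *fubG* is transcribed.
→ *fubG* is ON.
cAMP is present, so QuvR is active.
Shikimate is absent, so BexB is active.
Activator QuvR is present, so *nolF* is transcribed.
→ *nolF* is ON.
4 of the 4 genes are transcribed.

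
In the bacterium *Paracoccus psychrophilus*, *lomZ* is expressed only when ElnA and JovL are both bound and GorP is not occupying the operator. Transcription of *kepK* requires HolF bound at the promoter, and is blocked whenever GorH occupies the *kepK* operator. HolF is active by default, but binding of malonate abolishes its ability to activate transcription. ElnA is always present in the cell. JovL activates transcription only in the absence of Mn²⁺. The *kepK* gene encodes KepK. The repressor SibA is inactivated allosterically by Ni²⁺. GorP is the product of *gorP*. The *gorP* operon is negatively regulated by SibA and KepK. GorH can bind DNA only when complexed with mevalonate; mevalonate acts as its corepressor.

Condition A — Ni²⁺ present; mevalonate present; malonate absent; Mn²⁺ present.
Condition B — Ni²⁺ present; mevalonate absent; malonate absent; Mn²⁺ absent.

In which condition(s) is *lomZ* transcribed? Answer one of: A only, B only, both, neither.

Condition A:
ElnA is produced constitutively and is active.
Ni²⁺ is present, so SibA is inactive.
Mevalonate is present, so GorH is active.
Malonate is absent, so HolF is active.
With repressor GorH bound, *kepK* is not transcribed.
So KepK is not produced.
With no repressor bound, *gorP* is transcribed.
So GorP is produced and active.
Mn²⁺ is present, so JovL is inactive.
With repressor GorP bound, *lomZ* is not transcribed.
→ *lomZ* is OFF in A.
Condition B:
ElnA is produced constitutively and is active.
Ni²⁺ is present, so SibA is inactive.
Mevalonate is absent, so GorH is inactive.
Malonate is absent, so HolF is active.
No repressor is bound and HolF is active, so *kepK* is transcribed.
So KepK is produced and active.
With repressor KepK bound, *gorP* is not transcribed.
So GorP is not produced.
Mn²⁺ is absent, so JovL is active.
No repressor is bound and ElnA and JovL are active, so *lomZ* is transcribed.
→ *lomZ* is ON in B.

B only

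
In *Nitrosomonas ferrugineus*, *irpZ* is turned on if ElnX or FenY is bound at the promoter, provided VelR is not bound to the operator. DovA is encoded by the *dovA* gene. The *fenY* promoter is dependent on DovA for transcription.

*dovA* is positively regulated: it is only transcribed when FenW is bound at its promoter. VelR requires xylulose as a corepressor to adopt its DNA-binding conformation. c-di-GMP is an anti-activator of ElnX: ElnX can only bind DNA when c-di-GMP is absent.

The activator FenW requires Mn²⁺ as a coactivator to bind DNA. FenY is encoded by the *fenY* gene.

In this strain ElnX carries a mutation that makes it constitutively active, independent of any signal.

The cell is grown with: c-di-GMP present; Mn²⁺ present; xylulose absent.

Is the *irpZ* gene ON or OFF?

ON

ElnX is constitutively active in this strain.
Xylulose is absent, so VelR is inactive.
Mn²⁺ is present, so FenW is active.
No repressor is bound and FenW is active, so *dovA* is transcribed.
So DovA is produced and active.
No repressor is bound and DovA is active, so *fenY* is transcribed.
So FenY is produced and active.
Activator ElnX is present, so *irpZ* is transcribed.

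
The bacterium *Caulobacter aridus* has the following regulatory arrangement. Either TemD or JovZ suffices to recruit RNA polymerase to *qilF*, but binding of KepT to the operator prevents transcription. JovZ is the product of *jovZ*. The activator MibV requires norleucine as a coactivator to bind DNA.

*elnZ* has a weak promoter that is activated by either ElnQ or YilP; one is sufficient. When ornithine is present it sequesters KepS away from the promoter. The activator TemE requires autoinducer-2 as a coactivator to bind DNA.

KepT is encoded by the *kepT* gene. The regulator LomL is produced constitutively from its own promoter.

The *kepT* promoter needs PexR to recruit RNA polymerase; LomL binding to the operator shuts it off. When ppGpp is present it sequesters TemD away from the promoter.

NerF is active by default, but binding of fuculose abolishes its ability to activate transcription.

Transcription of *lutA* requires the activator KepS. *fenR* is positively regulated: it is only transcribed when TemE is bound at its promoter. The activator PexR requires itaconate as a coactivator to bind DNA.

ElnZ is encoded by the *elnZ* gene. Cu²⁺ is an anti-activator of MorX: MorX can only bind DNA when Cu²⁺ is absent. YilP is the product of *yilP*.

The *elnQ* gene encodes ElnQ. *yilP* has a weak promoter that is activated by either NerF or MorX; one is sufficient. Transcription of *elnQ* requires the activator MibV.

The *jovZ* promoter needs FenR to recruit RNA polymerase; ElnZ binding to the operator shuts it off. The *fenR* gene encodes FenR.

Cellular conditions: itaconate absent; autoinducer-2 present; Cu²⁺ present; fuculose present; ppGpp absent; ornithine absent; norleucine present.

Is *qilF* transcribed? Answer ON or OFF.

ON

ppGpp is absent, so TemD is active.
Autoinducer-2 is present, so TemE is active.
No repressor is bound and TemE is active, so *fenR* is transcribed.
So FenR is produced and active.
Norleucine is present, so MibV is active.
No repressor is bound and MibV is active, so *elnQ* is transcribed.
So ElnQ is produced and active.
Fuculose is present, so NerF is inactive.
Cu²⁺ is present, so MorX is inactive.
No activator is available at the *yilP* promoter, so *yilP* is not transcribed.
So YilP is not produced.
Activator ElnQ is present, so *elnZ* is transcribed.
So ElnZ is produced and active.
With repressor ElnZ bound, *jovZ* is not transcribed.
So JovZ is not produced.
LomL is produced constitutively and is active.
Itaconate is absent, so PexR is inactive.
With repressor LomL bound, *kepT* is not transcribed.
So KepT is not produced.
Activator TemD is present, so *qilF* is transcribed.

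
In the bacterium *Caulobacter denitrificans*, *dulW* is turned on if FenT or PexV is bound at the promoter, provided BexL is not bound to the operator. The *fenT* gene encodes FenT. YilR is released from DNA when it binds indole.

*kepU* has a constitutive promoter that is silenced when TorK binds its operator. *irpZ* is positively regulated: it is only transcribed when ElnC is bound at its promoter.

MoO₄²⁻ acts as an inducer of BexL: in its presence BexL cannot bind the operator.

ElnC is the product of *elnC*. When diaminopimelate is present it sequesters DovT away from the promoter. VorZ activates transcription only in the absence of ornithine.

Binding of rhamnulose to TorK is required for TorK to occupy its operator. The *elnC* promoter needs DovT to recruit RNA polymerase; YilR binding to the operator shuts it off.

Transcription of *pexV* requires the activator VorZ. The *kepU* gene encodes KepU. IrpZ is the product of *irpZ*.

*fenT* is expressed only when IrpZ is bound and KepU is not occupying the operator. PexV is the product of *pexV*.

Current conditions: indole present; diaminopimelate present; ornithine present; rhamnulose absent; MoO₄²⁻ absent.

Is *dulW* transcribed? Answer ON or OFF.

OFF

Indole is present, so YilR is inactive.
Diaminopimelate is present, so DovT is inactive.
Required activator DovT is absent, so *elnC* is not transcribed.
So ElnC is not produced.
Required activator ElnC is absent, so *irpZ* is not transcribed.
So IrpZ is not produced.
Rhamnulose is absent, so TorK is inactive.
With no repressor bound, *kepU* is transcribed.
So KepU is produced and active.
With repressor KepU bound, *fenT* is not transcribed.
So FenT is not produced.
Ornithine is present, so VorZ is inactive.
Required activator VorZ is absent, so *pexV* is not transcribed.
So PexV is not produced.
MoO₄²⁻ is absent, so BexL is active.
With repressor BexL bound, *dulW* is not transcribed.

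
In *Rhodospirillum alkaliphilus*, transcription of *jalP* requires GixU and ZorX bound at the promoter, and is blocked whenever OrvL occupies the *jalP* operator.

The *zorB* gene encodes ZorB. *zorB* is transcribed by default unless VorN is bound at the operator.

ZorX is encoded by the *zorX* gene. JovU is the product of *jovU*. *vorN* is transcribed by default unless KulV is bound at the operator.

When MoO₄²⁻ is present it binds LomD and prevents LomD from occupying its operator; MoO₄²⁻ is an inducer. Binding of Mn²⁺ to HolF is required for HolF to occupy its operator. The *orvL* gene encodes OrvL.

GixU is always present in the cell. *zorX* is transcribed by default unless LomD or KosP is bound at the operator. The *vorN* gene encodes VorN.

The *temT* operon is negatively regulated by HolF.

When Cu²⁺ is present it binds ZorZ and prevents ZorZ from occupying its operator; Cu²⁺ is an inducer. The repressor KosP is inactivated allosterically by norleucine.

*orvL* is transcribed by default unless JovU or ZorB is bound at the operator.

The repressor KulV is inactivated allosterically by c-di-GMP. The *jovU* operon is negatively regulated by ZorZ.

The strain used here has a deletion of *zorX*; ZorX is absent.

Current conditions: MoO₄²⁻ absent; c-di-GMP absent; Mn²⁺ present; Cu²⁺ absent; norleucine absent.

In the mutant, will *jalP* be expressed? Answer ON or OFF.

OFF

GixU is produced constitutively and is active.
ZorX is non-functional in this strain, so it has no effect.
Cu²⁺ is absent, so ZorZ is active.
With repressor ZorZ bound, *jovU* is not transcribed.
So JovU is not produced.
c-di-GMP is absent, so KulV is active.
With repressor KulV bound, *vorN* is not transcribed.
So VorN is not produced.
With no repressor bound, *zorB* is transcribed.
So ZorB is produced and active.
With repressor ZorB bound, *orvL* is not transcribed.
So OrvL is not produced.
Required activator ZorX is absent, so *jalP* is not transcribed.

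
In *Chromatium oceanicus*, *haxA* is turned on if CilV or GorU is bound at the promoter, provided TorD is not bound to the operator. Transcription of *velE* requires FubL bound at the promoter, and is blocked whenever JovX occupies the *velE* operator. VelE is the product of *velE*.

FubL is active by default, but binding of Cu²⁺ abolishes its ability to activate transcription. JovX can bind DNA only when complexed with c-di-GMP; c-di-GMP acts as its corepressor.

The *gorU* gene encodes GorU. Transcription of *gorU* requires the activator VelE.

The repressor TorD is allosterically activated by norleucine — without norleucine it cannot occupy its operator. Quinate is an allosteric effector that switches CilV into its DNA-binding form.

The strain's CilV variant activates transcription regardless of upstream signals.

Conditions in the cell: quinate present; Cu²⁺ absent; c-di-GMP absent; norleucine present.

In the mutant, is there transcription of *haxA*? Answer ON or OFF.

CilV is constitutively active in this strain.
Norleucine is present, so TorD is active.
Cu²⁺ is absent, so FubL is active.
c-di-GMP is absent, so JovX is inactive.
No repressor is bound and FubL is active, so *velE* is transcribed.
So VelE is produced and active.
No repressor is bound and VelE is active, so *gorU* is transcribed.
So GorU is produced and active.
With repressor TorD bound, *haxA* is not transcribed.

OFF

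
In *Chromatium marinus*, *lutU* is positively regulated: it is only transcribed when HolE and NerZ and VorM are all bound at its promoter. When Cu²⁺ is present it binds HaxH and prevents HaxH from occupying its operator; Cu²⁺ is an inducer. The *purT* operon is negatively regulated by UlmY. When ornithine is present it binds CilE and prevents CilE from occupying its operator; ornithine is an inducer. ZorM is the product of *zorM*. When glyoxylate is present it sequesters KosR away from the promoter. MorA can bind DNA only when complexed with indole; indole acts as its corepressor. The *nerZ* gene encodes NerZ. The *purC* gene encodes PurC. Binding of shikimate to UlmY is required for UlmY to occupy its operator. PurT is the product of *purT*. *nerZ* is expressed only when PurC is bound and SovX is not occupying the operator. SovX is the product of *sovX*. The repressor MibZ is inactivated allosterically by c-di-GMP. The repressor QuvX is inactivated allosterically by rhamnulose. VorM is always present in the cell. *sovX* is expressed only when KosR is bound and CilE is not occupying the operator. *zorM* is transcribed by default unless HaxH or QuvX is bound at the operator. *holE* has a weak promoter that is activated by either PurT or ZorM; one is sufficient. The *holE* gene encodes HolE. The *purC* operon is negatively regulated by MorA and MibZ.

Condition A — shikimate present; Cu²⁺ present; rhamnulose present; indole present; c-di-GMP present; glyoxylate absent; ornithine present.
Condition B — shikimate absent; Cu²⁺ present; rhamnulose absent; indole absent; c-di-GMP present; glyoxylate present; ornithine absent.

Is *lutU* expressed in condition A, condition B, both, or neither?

B only

Condition A:
Shikimate is present, so UlmY is active.
With repressor UlmY bound, *purT* is not transcribed.
So PurT is not produced.
Cu²⁺ is present, so HaxH is inactive.
Rhamnulose is present, so QuvX is inactive.
With no repressor bound, *zorM* is transcribed.
So ZorM is produced and active.
Activator ZorM is present, so *holE* is transcribed.
So HolE is produced and active.
Indole is present, so MorA is active.
c-di-GMP is present, so MibZ is inactive.
With repressor MorA bound, *purC* is not transcribed.
So PurC is not produced.
Glyoxylate is absent, so KosR is active.
Ornithine is present, so CilE is inactive.
No repressor is bound and KosR is active, so *sovX* is transcribed.
So SovX is produced and active.
With repressor SovX bound, *nerZ* is not transcribed.
So NerZ is not produced.
VorM is produced constitutively and is active.
Required activator NerZ is absent, so *lutU* is not transcribed.
→ *lutU* is OFF in A.
Condition B:
Shikimate is absent, so UlmY is inactive.
With no repressor bound, *purT* is transcribed.
So PurT is produced and active.
Cu²⁺ is present, so HaxH is inactive.
Rhamnulose is absent, so QuvX is active.
With repressor QuvX bound, *zorM* is not transcribed.
So ZorM is not produced.
Activator PurT is present, so *holE* is transcribed.
So HolE is produced and active.
Indole is absent, so MorA is inactive.
c-di-GMP is present, so MibZ is inactive.
With no repressor bound, *purC* is transcribed.
So PurC is produced and active.
Glyoxylate is present, so KosR is inactive.
Ornithine is absent, so CilE is active.
With repressor CilE bound, *sovX* is not transcribed.
So SovX is not produced.
No repressor is bound and PurC is active, so *nerZ* is transcribed.
So NerZ is produced and active.
VorM is produced constitutively and is active.
No repressor is bound and HolE and NerZ and VorM are active, so *lutU* is transcribed.
→ *lutU* is ON in B.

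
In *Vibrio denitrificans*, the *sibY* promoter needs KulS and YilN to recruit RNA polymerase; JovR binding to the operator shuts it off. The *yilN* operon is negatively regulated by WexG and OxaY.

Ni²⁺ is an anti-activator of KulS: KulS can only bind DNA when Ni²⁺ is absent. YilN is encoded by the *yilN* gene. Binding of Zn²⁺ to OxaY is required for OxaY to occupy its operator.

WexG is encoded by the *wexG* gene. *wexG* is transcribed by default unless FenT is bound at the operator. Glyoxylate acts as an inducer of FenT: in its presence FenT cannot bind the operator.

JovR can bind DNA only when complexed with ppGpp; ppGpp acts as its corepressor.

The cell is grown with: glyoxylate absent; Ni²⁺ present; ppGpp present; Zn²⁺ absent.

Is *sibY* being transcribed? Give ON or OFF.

OFF

ppGpp is present, so JovR is active.
Ni²⁺ is present, so KulS is inactive.
Glyoxylate is absent, so FenT is active.
With repressor FenT bound, *wexG* is not transcribed.
So WexG is not produced.
Zn²⁺ is absent, so OxaY is inactive.
With no repressor bound, *yilN* is transcribed.
So YilN is produced and active.
With repressor JovR bound, *sibY* is not transcribed.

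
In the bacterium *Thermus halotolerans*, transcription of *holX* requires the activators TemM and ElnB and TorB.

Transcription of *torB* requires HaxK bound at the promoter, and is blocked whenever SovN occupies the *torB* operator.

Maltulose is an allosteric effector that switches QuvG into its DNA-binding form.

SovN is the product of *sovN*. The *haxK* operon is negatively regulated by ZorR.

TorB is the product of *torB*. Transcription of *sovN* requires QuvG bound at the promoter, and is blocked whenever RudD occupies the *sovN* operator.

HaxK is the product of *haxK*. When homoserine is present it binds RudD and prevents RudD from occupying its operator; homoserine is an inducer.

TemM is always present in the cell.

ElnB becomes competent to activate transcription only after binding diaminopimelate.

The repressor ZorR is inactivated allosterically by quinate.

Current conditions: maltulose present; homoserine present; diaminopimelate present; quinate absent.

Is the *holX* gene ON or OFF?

TemM is produced constitutively and is active.
Diaminopimelate is present, so ElnB is active.
Homoserine is present, so RudD is inactive.
Maltulose is present, so QuvG is active.
No repressor is bound and QuvG is active, so *sovN* is transcribed.
So SovN is produced and active.
Quinate is absent, so ZorR is active.
With repressor ZorR bound, *haxK* is not transcribed.
So HaxK is not produced.
With repressor SovN bound, *torB* is not transcribed.
So TorB is not produced.
Required activator TorB is absent, so *holX* is not transcribed.

OFF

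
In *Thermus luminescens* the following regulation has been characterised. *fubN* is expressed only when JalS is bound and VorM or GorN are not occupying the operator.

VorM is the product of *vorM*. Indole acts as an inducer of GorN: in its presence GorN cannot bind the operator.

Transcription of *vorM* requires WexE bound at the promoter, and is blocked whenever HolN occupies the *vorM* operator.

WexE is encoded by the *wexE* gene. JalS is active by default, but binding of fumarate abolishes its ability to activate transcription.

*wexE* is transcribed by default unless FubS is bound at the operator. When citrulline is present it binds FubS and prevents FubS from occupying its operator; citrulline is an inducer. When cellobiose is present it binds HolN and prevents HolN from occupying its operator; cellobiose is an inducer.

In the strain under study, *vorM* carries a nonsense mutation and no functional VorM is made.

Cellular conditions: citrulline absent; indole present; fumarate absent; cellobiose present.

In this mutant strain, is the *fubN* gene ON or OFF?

Fumarate is absent, so JalS is active.
VorM is non-functional in this strain, so it has no effect.
Indole is present, so GorN is inactive.
No repressor is bound and JalS is active, so *fubN* is transcribed.

ON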